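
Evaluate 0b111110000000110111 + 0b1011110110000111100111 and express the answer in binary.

0b1100110100001000011110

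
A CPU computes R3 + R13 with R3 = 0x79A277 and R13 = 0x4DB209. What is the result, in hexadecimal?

0xC75480

Add column by column in base 16, right to left:
  7+9 = 0 carry 1
  7+0+1 = 8
  2+2 = 4
  A+B = 5 carry 1
  9+D+1 = 7 carry 1
  7+4+1 = C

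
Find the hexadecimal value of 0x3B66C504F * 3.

Multiply each base-16 digit by 3, carrying:
  F×3 = 45 → write D carry 2
  4×3+2 = 14 → write E
  0×3 = 0 → write 0
  5×3 = 15 → write F
  C×3 = 36 → write 4 carry 2
  6×3+2 = 20 → write 4 carry 1
  6×3+1 = 19 → write 3 carry 1
  B×3+1 = 34 → write 2 carry 2
  3×3+2 = 11 → write B

0xB2344F0ED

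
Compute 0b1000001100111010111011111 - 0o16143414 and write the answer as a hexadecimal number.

0b1000001100111010111011111 = 0x10675df in hexadecimal.
0o16143414 = 0x38c70c in hexadecimal.
Subtract column by column in base 16:
  f-c → 3
  d-0 → d
  5-7 → e (borrow)
  7-c-1 → a (borrow)
  6-8-1 → d (borrow)
  0-3-1 → c (borrow)
  1-0-1 → 0

0xcdaed3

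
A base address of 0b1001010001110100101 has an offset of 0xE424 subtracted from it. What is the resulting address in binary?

0b111011111110000001

0xE424 = 0b1110010000100100 in binary.
Subtract column by column in base 2:
  1-0 → 1
  0-0 → 0
  1-1 → 0
  0-0 → 0
  0-0 → 0
  1-1 → 0
  0-0 → 0
  1-0 → 1
  1-0 → 1
  1-0 → 1
  0-1 → 1 (borrow)
  0-0-1 → 1 (borrow)
  0-0-1 → 1 (borrow)
  1-1-1 → 1 (borrow)
  0-1-1 → 0 (borrow)
  1-1-1 → 1 (borrow)
  0-0-1 → 1 (borrow)
  0-0-1 → 1 (borrow)
  1-0-1 → 0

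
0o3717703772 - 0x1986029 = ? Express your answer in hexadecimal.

0o3717703772 = 0x1F3F87FA in hexadecimal.
Subtract column by column in base 16:
  A-9 → 1
  F-2 → D
  7-0 → 7
  8-6 → 2
  F-8 → 7
  3-9 → A (borrow)
  F-1-1 → D
  1-0 → 1

0x1DA727D1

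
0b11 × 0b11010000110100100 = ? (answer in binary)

Multiply each base-2 digit by 3, carrying:
  0×3 = 0 → write 0
  0×3 = 0 → write 0
  1×3 = 3 → write 1 carry 1
  0×3+1 = 1 → write 1
  0×3 = 0 → write 0
  1×3 = 3 → write 1 carry 1
  0×3+1 = 1 → write 1
  1×3 = 3 → write 1 carry 1
  1×3+1 = 4 → write 0 carry 2
  0×3+2 = 2 → write 0 carry 1
  0×3+1 = 1 → write 1
  0×3 = 0 → write 0
  0×3 = 0 → write 0
  1×3 = 3 → write 1 carry 1
  0×3+1 = 1 → write 1
  1×3 = 3 → write 1 carry 1
  1×3+1 = 4 → write 0 carry 2
  remaining carry: 10

0b1001110010011101100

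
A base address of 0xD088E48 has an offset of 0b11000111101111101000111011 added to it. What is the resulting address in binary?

0xD088E48 = 0b1101000010001000111001001000 in binary.
Add column by column in base 2, right to left:
  0+1 = 1
  0+1 = 1
  0+0 = 0
  1+1 = 0 carry 1
  0+1+1 = 0 carry 1
  0+1+1 = 0 carry 1
  1+0+1 = 0 carry 1
  0+0+1 = 1
  0+0 = 0
  1+1 = 0 carry 1
  1+0+1 = 0 carry 1
  1+1+1 = 1 carry 1
  0+1+1 = 0 carry 1
  0+1+1 = 0 carry 1
  0+1+1 = 0 carry 1
  1+1+1 = 1 carry 1
  0+0+1 = 1
  0+1 = 1
  0+1 = 1
  1+1 = 0 carry 1
  0+1+1 = 0 carry 1
  0+0+1 = 1
  0+0 = 0
  0+0 = 0
  1+1 = 0 carry 1
  0+1+1 = 0 carry 1
  1+0+1 = 0 carry 1
  1+0+1 = 0 carry 1
  final carry 1

0b10000001001111000100010000011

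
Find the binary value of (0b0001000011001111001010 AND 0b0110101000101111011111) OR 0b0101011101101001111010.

0b0001000011001111001010 AND 0b0110101000101111011111 = 0b0000000000001111001010.
Then OR with 0b0101011101101001111010.

0b101011101101111111010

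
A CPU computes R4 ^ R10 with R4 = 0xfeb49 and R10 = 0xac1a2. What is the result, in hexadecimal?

XOR each hex digit independently (no carries):
  f^a=5, e^c=2, b^1=a, 4^a=e, 9^2=b

0x52aeb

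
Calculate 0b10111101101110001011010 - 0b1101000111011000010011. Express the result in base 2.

Subtract column by column in base 2:
  0-1 → 1 (borrow)
  1-1-1 → 1 (borrow)
  0-0-1 → 1 (borrow)
  1-0-1 → 0
  1-1 → 0
  0-0 → 0
  1-0 → 1
  0-0 → 0
  0-0 → 0
  0-1 → 1 (borrow)
  1-1-1 → 1 (borrow)
  1-0-1 → 0
  1-1 → 0
  0-1 → 1 (borrow)
  1-1-1 → 1 (borrow)
  1-0-1 → 0
  0-0 → 0
  1-0 → 1
  1-1 → 0
  1-0 → 1
  1-1 → 0
  0-1 → 1 (borrow)
  1-0-1 → 0

0b1010100110011001000111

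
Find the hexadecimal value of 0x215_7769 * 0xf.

0x1f41ff27

Multiply each base-16 digit by 15, carrying:
  9×15 = 135 → write 7 carry 8
  6×15+8 = 98 → write 2 carry 6
  7×15+6 = 111 → write f carry 6
  7×15+6 = 111 → write f carry 6
  5×15+6 = 81 → write 1 carry 5
  1×15+5 = 20 → write 4 carry 1
  2×15+1 = 31 → write f carry 1
  remaining carry: 1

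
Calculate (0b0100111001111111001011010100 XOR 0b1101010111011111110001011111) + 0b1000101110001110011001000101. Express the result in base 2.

0b10010011100101111010011010000

First 0b0100111001111111001011010100 XOR 0b1101010111011111110001011111 = 0b1001101110100000111010001011.
Add column by column in base 2, right to left:
  1+1 = 0 carry 1
  1+0+1 = 0 carry 1
  0+1+1 = 0 carry 1
  1+0+1 = 0 carry 1
  0+0+1 = 1
  0+0 = 0
  0+1 = 1
  1+0 = 1
  0+0 = 0
  1+1 = 0 carry 1
  1+1+1 = 1 carry 1
  1+0+1 = 0 carry 1
  0+0+1 = 1
  0+1 = 1
  0+1 = 1
  0+1 = 1
  0+0 = 0
  1+0 = 1
  0+0 = 0
  1+1 = 0 carry 1
  1+1+1 = 1 carry 1
  1+1+1 = 1 carry 1
  0+0+1 = 1
  1+1 = 0 carry 1
  1+0+1 = 0 carry 1
  0+0+1 = 1
  0+0 = 0
  1+1 = 0 carry 1
  final carry 1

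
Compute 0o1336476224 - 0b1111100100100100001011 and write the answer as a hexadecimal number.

0xB3C3389

0o1336476224 = 0xB7A7C94 in hexadecimal.
0b1111100100100100001011 = 0x3E490B in hexadecimal.
Subtract column by column in base 16:
  4-B → 9 (borrow)
  9-0-1 → 8
  C-9 → 3
  7-4 → 3
  A-E → C (borrow)
  7-3-1 → 3
  B-0 → B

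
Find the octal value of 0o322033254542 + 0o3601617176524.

Add column by column in base 8, right to left:
  2+4 = 6
  4+2 = 6
  5+5 = 2 carry 1
  4+6+1 = 3 carry 1
  5+7+1 = 5 carry 1
  2+1+1 = 4
  3+7 = 2 carry 1
  3+1+1 = 5
  0+6 = 6
  2+1 = 3
  2+0 = 2
  3+6 = 1 carry 1
  0+3+1 = 4

0o4123652453266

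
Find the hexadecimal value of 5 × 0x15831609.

Multiply each base-16 digit by 5, carrying:
  9×5 = 45 → write D carry 2
  0×5+2 = 2 → write 2
  6×5 = 30 → write E carry 1
  1×5+1 = 6 → write 6
  3×5 = 15 → write F
  8×5 = 40 → write 8 carry 2
  5×5+2 = 27 → write B carry 1
  1×5+1 = 6 → write 6

0x6B8F6E2D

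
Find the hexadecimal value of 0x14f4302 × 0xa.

0xd189e14

Multiply each base-16 digit by 10, carrying:
  2×10 = 20 → write 4 carry 1
  0×10+1 = 1 → write 1
  3×10 = 30 → write e carry 1
  4×10+1 = 41 → write 9 carry 2
  f×10+2 = 152 → write 8 carry 9
  4×10+9 = 49 → write 1 carry 3
  1×10+3 = 13 → write d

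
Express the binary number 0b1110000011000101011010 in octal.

Group the bits in threes: 001 110 000 011 000 101 011 010 → 16030532.

0o16030532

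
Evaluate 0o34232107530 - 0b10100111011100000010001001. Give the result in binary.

0o34232107530 = 0b11100010011010001000111101011000 in binary.
Subtract column by column in base 2:
  0-1 → 1 (borrow)
  0-0-1 → 1 (borrow)
  0-0-1 → 1 (borrow)
  1-1-1 → 1 (borrow)
  1-0-1 → 0
  0-0 → 0
  1-0 → 1
  0-1 → 1 (borrow)
  1-0-1 → 0
  1-0 → 1
  1-0 → 1
  1-0 → 1
  0-0 → 0
  0-0 → 0
  0-1 → 1 (borrow)
  1-1-1 → 1 (borrow)
  0-1-1 → 0 (borrow)
  0-0-1 → 1 (borrow)
  0-1-1 → 0 (borrow)
  1-1-1 → 1 (borrow)
  0-1-1 → 0 (borrow)
  1-0-1 → 0
  1-0 → 1
  0-1 → 1 (borrow)
  0-0-1 → 1 (borrow)
  1-1-1 → 1 (borrow)
  0-0-1 → 1 (borrow)
  0-0-1 → 1 (borrow)
  0-0-1 → 1 (borrow)
  1-0-1 → 0
  1-0 → 1
  1-0 → 1

0b11011111110010101100111011001111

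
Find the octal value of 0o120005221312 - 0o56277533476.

0o41505465614

Subtract column by column in base 8:
  2-6 → 4 (borrow)
  1-7-1 → 1 (borrow)
  3-4-1 → 6 (borrow)
  1-3-1 → 5 (borrow)
  2-3-1 → 6 (borrow)
  2-5-1 → 4 (borrow)
  5-7-1 → 5 (borrow)
  0-7-1 → 0 (borrow)
  0-2-1 → 5 (borrow)
  0-6-1 → 1 (borrow)
  2-5-1 → 4 (borrow)
  1-0-1 → 0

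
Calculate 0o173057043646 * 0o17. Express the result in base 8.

Multiply each base-8 digit by 15, carrying:
  6×15 = 90 → write 2 carry 11
  4×15+11 = 71 → write 7 carry 8
  6×15+8 = 98 → write 2 carry 12
  3×15+12 = 57 → write 1 carry 7
  4×15+7 = 67 → write 3 carry 8
  0×15+8 = 8 → write 0 carry 1
  7×15+1 = 106 → write 2 carry 13
  5×15+13 = 88 → write 0 carry 11
  0×15+11 = 11 → write 3 carry 1
  3×15+1 = 46 → write 6 carry 5
  7×15+5 = 110 → write 6 carry 13
  1×15+13 = 28 → write 4 carry 3
  remaining carry: 3

0o3466302031272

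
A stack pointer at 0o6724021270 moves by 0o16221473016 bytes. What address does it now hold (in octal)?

Add column by column in base 8, right to left:
  0+6 = 6
  7+1 = 0 carry 1
  2+0+1 = 3
  1+3 = 4
  2+7 = 1 carry 1
  0+4+1 = 5
  4+1 = 5
  2+2 = 4
  7+2 = 1 carry 1
  6+6+1 = 5 carry 1
  0+1+1 = 2

0o25145514306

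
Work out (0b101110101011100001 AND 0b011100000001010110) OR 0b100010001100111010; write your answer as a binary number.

0b101110101011100001 AND 0b011100000001010110 = 0b001100000001000000.
Then OR with 0b100010001100111010.

0b101110001101111010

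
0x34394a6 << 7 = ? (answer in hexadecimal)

0x1a1ca5300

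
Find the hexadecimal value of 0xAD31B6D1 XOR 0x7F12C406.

0xD22372D7

XOR each hex digit independently (no carries):
  A^7=D, D^F=2, 3^1=2, 1^2=3, B^C=7, 6^4=2, D^0=D, 1^6=7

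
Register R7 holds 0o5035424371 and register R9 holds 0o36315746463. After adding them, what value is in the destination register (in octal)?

Add column by column in base 8, right to left:
  1+3 = 4
  7+6 = 5 carry 1
  3+4+1 = 0 carry 1
  4+6+1 = 3 carry 1
  2+4+1 = 7
  4+7 = 3 carry 1
  5+5+1 = 3 carry 1
  3+1+1 = 5
  0+3 = 3
  5+6 = 3 carry 1
  0+3+1 = 4

0o43353373054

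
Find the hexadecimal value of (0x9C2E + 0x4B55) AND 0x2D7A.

0x2502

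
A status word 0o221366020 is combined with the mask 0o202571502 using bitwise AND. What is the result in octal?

0o200160000

AND each oct digit independently (no carries):
  2&2=2, 2&0=0, 1&2=0, 3&5=1, 6&7=6, 6&1=0, 0&5=0, 2&0=0, 0&2=0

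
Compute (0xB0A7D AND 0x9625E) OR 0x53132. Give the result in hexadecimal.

0xD337E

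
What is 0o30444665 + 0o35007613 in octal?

0o65454500

Add column by column in base 8, right to left:
  5+3 = 0 carry 1
  6+1+1 = 0 carry 1
  6+6+1 = 5 carry 1
  4+7+1 = 4 carry 1
  4+0+1 = 5
  4+0 = 4
  0+5 = 5
  3+3 = 6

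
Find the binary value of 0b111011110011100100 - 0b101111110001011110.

0b1100000010000110

Subtract column by column in base 2:
  0-0 → 0
  0-1 → 1 (borrow)
  1-1-1 → 1 (borrow)
  0-1-1 → 0 (borrow)
  0-1-1 → 0 (borrow)
  1-0-1 → 0
  1-1 → 0
  1-0 → 1
  0-0 → 0
  0-0 → 0
  1-1 → 0
  1-1 → 0
  1-1 → 0
  1-1 → 0
  0-1 → 1 (borrow)
  1-1-1 → 1 (borrow)
  1-0-1 → 0
  1-1 → 0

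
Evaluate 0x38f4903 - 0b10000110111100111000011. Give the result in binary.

0x38f4903 = 0b11100011110100100100000011 in binary.
Subtract column by column in base 2:
  1-1 → 0
  1-1 → 0
  0-0 → 0
  0-0 → 0
  0-0 → 0
  0-0 → 0
  0-1 → 1 (borrow)
  0-1-1 → 0 (borrow)
  1-1-1 → 1 (borrow)
  0-0-1 → 1 (borrow)
  0-0-1 → 1 (borrow)
  1-1-1 → 1 (borrow)
  0-1-1 → 0 (borrow)
  0-1-1 → 0 (borrow)
  1-1-1 → 1 (borrow)
  0-0-1 → 1 (borrow)
  1-1-1 → 1 (borrow)
  1-1-1 → 1 (borrow)
  1-0-1 → 0
  1-0 → 1
  0-0 → 0
  0-0 → 0
  0-1 → 1 (borrow)
  1-0-1 → 0
  1-0 → 1
  1-0 → 1

0b11010010111100111101000000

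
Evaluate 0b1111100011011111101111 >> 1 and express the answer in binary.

Right shift by 1: drop the 1 least-significant bit.

0b111110001101111110111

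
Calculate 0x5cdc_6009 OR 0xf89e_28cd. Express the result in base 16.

0xfcde68cd

OR each hex digit independently (no carries):
  5|f=f, c|8=c, d|9=d, c|e=e, 6|2=6, 0|8=8, 0|c=c, 9|d=d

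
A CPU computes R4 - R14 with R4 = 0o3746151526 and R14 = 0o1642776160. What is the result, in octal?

0o2103153346

Subtract column by column in base 8:
  6-0 → 6
  2-6 → 4 (borrow)
  5-1-1 → 3
  1-6 → 3 (borrow)
  5-7-1 → 5 (borrow)
  1-7-1 → 1 (borrow)
  6-2-1 → 3
  4-4 → 0
  7-6 → 1
  3-1 → 2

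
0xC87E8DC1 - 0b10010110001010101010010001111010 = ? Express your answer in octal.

0xC87E8DC1 = 0o31037506701 in octal.
0b10010110001010101010010001111010 = 0o22612522172 in octal.
Subtract column by column in base 8:
  1-2 → 7 (borrow)
  0-7-1 → 0 (borrow)
  7-1-1 → 5
  6-2 → 4
  0-2 → 6 (borrow)
  5-5-1 → 7 (borrow)
  7-2-1 → 4
  3-1 → 2
  0-6 → 2 (borrow)
  1-2-1 → 6 (borrow)
  3-2-1 → 0

0o6224764507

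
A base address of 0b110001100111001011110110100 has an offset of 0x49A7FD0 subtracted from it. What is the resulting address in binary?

0x49A7FD0 = 0b100100110100111111111010000 in binary.
Subtract column by column in base 2:
  0-0 → 0
  0-0 → 0
  1-0 → 1
  0-0 → 0
  1-1 → 0
  1-0 → 1
  0-1 → 1 (borrow)
  1-1-1 → 1 (borrow)
  1-1-1 → 1 (borrow)
  1-1-1 → 1 (borrow)
  1-1-1 → 1 (borrow)
  0-1-1 → 0 (borrow)
  1-1-1 → 1 (borrow)
  0-1-1 → 0 (borrow)
  0-1-1 → 0 (borrow)
  1-0-1 → 0
  1-0 → 1
  1-1 → 0
  0-0 → 0
  0-1 → 1 (borrow)
  1-1-1 → 1 (borrow)
  1-0-1 → 0
  0-0 → 0
  0-1 → 1 (borrow)
  0-0-1 → 1 (borrow)
  1-0-1 → 0
  1-1 → 0

0b1100110010001011111100100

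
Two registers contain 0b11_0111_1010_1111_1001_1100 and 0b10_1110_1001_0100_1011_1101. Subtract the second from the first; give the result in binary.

0b10010001101011011111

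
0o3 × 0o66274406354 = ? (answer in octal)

0o243065423304

Multiply each base-8 digit by 3, carrying:
  4×3 = 12 → write 4 carry 1
  5×3+1 = 16 → write 0 carry 2
  3×3+2 = 11 → write 3 carry 1
  6×3+1 = 19 → write 3 carry 2
  0×3+2 = 2 → write 2
  4×3 = 12 → write 4 carry 1
  4×3+1 = 13 → write 5 carry 1
  7×3+1 = 22 → write 6 carry 2
  2×3+2 = 8 → write 0 carry 1
  6×3+1 = 19 → write 3 carry 2
  6×3+2 = 20 → write 4 carry 2
  remaining carry: 2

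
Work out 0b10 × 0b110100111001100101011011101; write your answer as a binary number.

Multiply each base-2 digit by 2, carrying:
  1×2 = 2 → write 0 carry 1
  0×2+1 = 1 → write 1
  1×2 = 2 → write 0 carry 1
  1×2+1 = 3 → write 1 carry 1
  1×2+1 = 3 → write 1 carry 1
  0×2+1 = 1 → write 1
  1×2 = 2 → write 0 carry 1
  1×2+1 = 3 → write 1 carry 1
  0×2+1 = 1 → write 1
  1×2 = 2 → write 0 carry 1
  0×2+1 = 1 → write 1
  1×2 = 2 → write 0 carry 1
  0×2+1 = 1 → write 1
  0×2 = 0 → write 0
  1×2 = 2 → write 0 carry 1
  1×2+1 = 3 → write 1 carry 1
  0×2+1 = 1 → write 1
  0×2 = 0 → write 0
  1×2 = 2 → write 0 carry 1
  1×2+1 = 3 → write 1 carry 1
  1×2+1 = 3 → write 1 carry 1
  0×2+1 = 1 → write 1
  0×2 = 0 → write 0
  1×2 = 2 → write 0 carry 1
  0×2+1 = 1 → write 1
  1×2 = 2 → write 0 carry 1
  1×2+1 = 3 → write 1 carry 1
  remaining carry: 1

0b1101001110011001010110111010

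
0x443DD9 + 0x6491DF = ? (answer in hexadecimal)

0xA8CFB8

Add column by column in base 16, right to left:
  9+F = 8 carry 1
  D+D+1 = B carry 1
  D+1+1 = F
  3+9 = C
  4+4 = 8
  4+6 = A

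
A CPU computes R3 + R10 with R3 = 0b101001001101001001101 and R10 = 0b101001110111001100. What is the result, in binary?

0b101110011100000011001

Add column by column in base 2, right to left:
  1+0 = 1
  0+0 = 0
  1+1 = 0 carry 1
  1+1+1 = 1 carry 1
  0+0+1 = 1
  0+0 = 0
  1+1 = 0 carry 1
  0+1+1 = 0 carry 1
  0+1+1 = 0 carry 1
  1+0+1 = 0 carry 1
  0+1+1 = 0 carry 1
  1+1+1 = 1 carry 1
  1+1+1 = 1 carry 1
  0+0+1 = 1
  0+0 = 0
  1+1 = 0 carry 1
  0+0+1 = 1
  0+1 = 1
  1+0 = 1
  0+0 = 0
  1+0 = 1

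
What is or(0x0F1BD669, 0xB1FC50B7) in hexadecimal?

OR each hex digit independently (no carries):
  0|B=B, F|1=F, 1|F=F, B|C=F, D|5=D, 6|0=6, 6|B=F, 9|7=F

0xBFFFD6FF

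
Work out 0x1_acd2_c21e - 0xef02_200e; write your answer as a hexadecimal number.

0xbdd0a210

Subtract column by column in base 16:
  e-e → 0
  1-0 → 1
  2-0 → 2
  c-2 → a
  2-2 → 0
  d-0 → d
  c-f → d (borrow)
  a-e-1 → b (borrow)
  1-0-1 → 0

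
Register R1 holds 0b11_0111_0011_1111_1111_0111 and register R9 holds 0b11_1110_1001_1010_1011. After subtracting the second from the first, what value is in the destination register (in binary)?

Subtract column by column in base 2:
  1-1 → 0
  1-1 → 0
  1-0 → 1
  0-1 → 1 (borrow)
  1-0-1 → 0
  1-1 → 0
  1-0 → 1
  1-1 → 0
  1-1 → 0
  1-0 → 1
  1-0 → 1
  1-1 → 0
  1-0 → 1
  1-1 → 0
  0-1 → 1 (borrow)
  0-1-1 → 0 (borrow)
  1-1-1 → 1 (borrow)
  1-1-1 → 1 (borrow)
  1-0-1 → 0
  0-0 → 0
  1-0 → 1
  1-0 → 1

0b1100110101011001001100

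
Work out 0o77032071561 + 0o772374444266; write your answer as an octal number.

0o1071426536047

Add column by column in base 8, right to left:
  1+6 = 7
  6+6 = 4 carry 1
  5+2+1 = 0 carry 1
  1+4+1 = 6
  7+4 = 3 carry 1
  0+4+1 = 5
  2+4 = 6
  3+7 = 2 carry 1
  0+3+1 = 4
  7+2 = 1 carry 1
  7+7+1 = 7 carry 1
  0+7+1 = 0 carry 1
  final carry 1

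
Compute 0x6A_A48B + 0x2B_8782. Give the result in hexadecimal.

0x962C0D

Add column by column in base 16, right to left:
  B+2 = D
  8+8 = 0 carry 1
  4+7+1 = C
  A+8 = 2 carry 1
  A+B+1 = 6 carry 1
  6+2+1 = 9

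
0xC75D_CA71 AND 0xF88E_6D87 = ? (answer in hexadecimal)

0xC00C4801

AND each hex digit independently (no carries):
  C&F=C, 7&8=0, 5&8=0, D&E=C, C&6=4, A&D=8, 7&8=0, 1&7=1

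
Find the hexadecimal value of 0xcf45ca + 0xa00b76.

0x16f5140

Add column by column in base 16, right to left:
  a+6 = 0 carry 1
  c+7+1 = 4 carry 1
  5+b+1 = 1 carry 1
  4+0+1 = 5
  f+0 = f
  c+a = 6 carry 1
  final carry 1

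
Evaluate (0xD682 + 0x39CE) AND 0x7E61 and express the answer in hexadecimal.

0x1040

Add column by column in base 16, right to left:
  2+E = 0 carry 1
  8+C+1 = 5 carry 1
  6+9+1 = 0 carry 1
  D+3+1 = 1 carry 1
  final carry 1
Sum = 0x11050; now AND with 0x7E61:
  1&0=0, 1&7=1, 0&E=0, 5&6=4, 0&1=0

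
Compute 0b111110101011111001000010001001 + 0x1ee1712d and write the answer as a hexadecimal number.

0x5d9101b6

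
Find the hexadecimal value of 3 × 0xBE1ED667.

0x23A5C8335

Multiply each base-16 digit by 3, carrying:
  7×3 = 21 → write 5 carry 1
  6×3+1 = 19 → write 3 carry 1
  6×3+1 = 19 → write 3 carry 1
  D×3+1 = 40 → write 8 carry 2
  E×3+2 = 44 → write C carry 2
  1×3+2 = 5 → write 5
  E×3 = 42 → write A carry 2
  B×3+2 = 35 → write 3 carry 2
  remaining carry: 2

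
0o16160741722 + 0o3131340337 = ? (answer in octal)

0o21312302261

Add column by column in base 8, right to left:
  2+7 = 1 carry 1
  2+3+1 = 6
  7+3 = 2 carry 1
  1+0+1 = 2
  4+4 = 0 carry 1
  7+3+1 = 3 carry 1
  0+1+1 = 2
  6+3 = 1 carry 1
  1+1+1 = 3
  6+3 = 1 carry 1
  1+0+1 = 2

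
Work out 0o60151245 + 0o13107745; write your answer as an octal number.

0o73261212

Add column by column in base 8, right to left:
  5+5 = 2 carry 1
  4+4+1 = 1 carry 1
  2+7+1 = 2 carry 1
  1+7+1 = 1 carry 1
  5+0+1 = 6
  1+1 = 2
  0+3 = 3
  6+1 = 7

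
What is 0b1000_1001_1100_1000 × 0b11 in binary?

0b11001110101011000

Multiply each base-2 digit by 3, carrying:
  0×3 = 0 → write 0
  0×3 = 0 → write 0
  0×3 = 0 → write 0
  1×3 = 3 → write 1 carry 1
  0×3+1 = 1 → write 1
  0×3 = 0 → write 0
  1×3 = 3 → write 1 carry 1
  1×3+1 = 4 → write 0 carry 2
  1×3+2 = 5 → write 1 carry 2
  0×3+2 = 2 → write 0 carry 1
  0×3+1 = 1 → write 1
  1×3 = 3 → write 1 carry 1
  0×3+1 = 1 → write 1
  0×3 = 0 → write 0
  0×3 = 0 → write 0
  1×3 = 3 → write 1 carry 1
  remaining carry: 1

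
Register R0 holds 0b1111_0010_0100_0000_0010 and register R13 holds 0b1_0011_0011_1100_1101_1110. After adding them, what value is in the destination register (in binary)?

Add column by column in base 2, right to left:
  0+0 = 0
  1+1 = 0 carry 1
  0+1+1 = 0 carry 1
  0+1+1 = 0 carry 1
  0+1+1 = 0 carry 1
  0+0+1 = 1
  0+1 = 1
  0+1 = 1
  0+0 = 0
  0+0 = 0
  1+1 = 0 carry 1
  0+1+1 = 0 carry 1
  0+1+1 = 0 carry 1
  1+1+1 = 1 carry 1
  0+0+1 = 1
  0+0 = 0
  1+1 = 0 carry 1
  1+1+1 = 1 carry 1
  1+0+1 = 0 carry 1
  1+0+1 = 0 carry 1
  0+1+1 = 0 carry 1
  final carry 1

0b1000100110000011100000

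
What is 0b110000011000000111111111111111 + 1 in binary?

The trailing 15 digits are 1 (max in base 2), so adding 1 cascades: they roll to 0 and the next digit up increments.

0b110000011000001000000000000000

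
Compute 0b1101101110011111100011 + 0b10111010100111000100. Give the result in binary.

0b10000101001000110100111

Add column by column in base 2, right to left:
  1+0 = 1
  1+0 = 1
  0+1 = 1
  0+0 = 0
  0+0 = 0
  1+0 = 1
  1+1 = 0 carry 1
  1+1+1 = 1 carry 1
  1+1+1 = 1 carry 1
  1+0+1 = 0 carry 1
  1+0+1 = 0 carry 1
  0+1+1 = 0 carry 1
  0+0+1 = 1
  1+1 = 0 carry 1
  1+0+1 = 0 carry 1
  1+1+1 = 1 carry 1
  0+1+1 = 0 carry 1
  1+1+1 = 1 carry 1
  1+0+1 = 0 carry 1
  0+1+1 = 0 carry 1
  1+0+1 = 0 carry 1
  1+0+1 = 0 carry 1
  final carry 1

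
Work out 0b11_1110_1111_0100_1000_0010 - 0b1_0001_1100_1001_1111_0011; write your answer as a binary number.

0b1011010010101010001111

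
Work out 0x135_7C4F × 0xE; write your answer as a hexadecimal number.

Multiply each base-16 digit by 14, carrying:
  F×14 = 210 → write 2 carry 13
  4×14+13 = 69 → write 5 carry 4
  C×14+4 = 172 → write C carry 10
  7×14+10 = 108 → write C carry 6
  5×14+6 = 76 → write C carry 4
  3×14+4 = 46 → write E carry 2
  1×14+2 = 16 → write 0 carry 1
  remaining carry: 1

0x10ECCC52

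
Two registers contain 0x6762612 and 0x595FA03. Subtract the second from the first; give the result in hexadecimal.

0xE02C0F

Subtract column by column in base 16:
  2-3 → F (borrow)
  1-0-1 → 0
  6-A → C (borrow)
  2-F-1 → 2 (borrow)
  6-5-1 → 0
  7-9 → E (borrow)
  6-5-1 → 0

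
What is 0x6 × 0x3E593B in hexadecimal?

Multiply each base-16 digit by 6, carrying:
  B×6 = 66 → write 2 carry 4
  3×6+4 = 22 → write 6 carry 1
  9×6+1 = 55 → write 7 carry 3
  5×6+3 = 33 → write 1 carry 2
  E×6+2 = 86 → write 6 carry 5
  3×6+5 = 23 → write 7 carry 1
  remaining carry: 1

0x1761762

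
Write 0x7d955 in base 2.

0b1111101100101010101

Expand each hex digit to 4 bits: 7=0111 d=1101 9=1001 5=0101 5=0101.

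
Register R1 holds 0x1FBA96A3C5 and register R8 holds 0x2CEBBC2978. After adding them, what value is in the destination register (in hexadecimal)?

Add column by column in base 16, right to left:
  5+8 = D
  C+7 = 3 carry 1
  3+9+1 = D
  A+2 = C
  6+C = 2 carry 1
  9+B+1 = 5 carry 1
  A+B+1 = 6 carry 1
  B+E+1 = A carry 1
  F+C+1 = C carry 1
  1+2+1 = 4

0x4CA652CD3D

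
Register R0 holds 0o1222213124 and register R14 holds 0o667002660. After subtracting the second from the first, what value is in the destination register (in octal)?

Subtract column by column in base 8:
  4-0 → 4
  2-6 → 4 (borrow)
  1-6-1 → 2 (borrow)
  3-2-1 → 0
  1-0 → 1
  2-0 → 2
  2-7 → 3 (borrow)
  2-6-1 → 3 (borrow)
  2-6-1 → 3 (borrow)
  1-0-1 → 0

0o333210244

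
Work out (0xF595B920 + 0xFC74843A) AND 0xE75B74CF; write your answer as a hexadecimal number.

0xE20A344A

Add column by column in base 16, right to left:
  0+A = A
  2+3 = 5
  9+4 = D
  B+8 = 3 carry 1
  5+4+1 = A
  9+7 = 0 carry 1
  5+C+1 = 2 carry 1
  F+F+1 = F carry 1
  final carry 1
Sum = 0x1F20A3D5A; now AND with 0xE75B74CF:
  1&0=0, F&E=E, 2&7=2, 0&5=0, A&B=A, 3&7=3, D&4=4, 5&C=4, A&F=A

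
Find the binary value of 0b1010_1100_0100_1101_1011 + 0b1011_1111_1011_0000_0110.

0b101101011111111100001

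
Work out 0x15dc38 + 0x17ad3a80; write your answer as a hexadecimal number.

Add column by column in base 16, right to left:
  8+0 = 8
  3+8 = b
  c+a = 6 carry 1
  d+3+1 = 1 carry 1
  5+d+1 = 3 carry 1
  1+a+1 = c
  0+7 = 7
  0+1 = 1

0x17c316b8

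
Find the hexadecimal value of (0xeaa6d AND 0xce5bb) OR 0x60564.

0xea56d

0xeaa6d AND 0xce5bb = 0xca029.
Then OR with 0x60564.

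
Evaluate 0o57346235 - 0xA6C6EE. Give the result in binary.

0b101110000010110101111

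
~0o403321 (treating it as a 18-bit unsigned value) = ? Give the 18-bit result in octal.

Each oct digit d becomes 7−d:
  4→3, 0→7, 3→4, 3→4, 2→5, 1→6

0o374456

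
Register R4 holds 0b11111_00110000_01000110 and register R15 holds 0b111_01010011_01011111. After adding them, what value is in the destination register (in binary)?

Add column by column in base 2, right to left:
  0+1 = 1
  1+1 = 0 carry 1
  1+1+1 = 1 carry 1
  0+1+1 = 0 carry 1
  0+1+1 = 0 carry 1
  0+0+1 = 1
  1+1 = 0 carry 1
  0+0+1 = 1
  0+1 = 1
  0+1 = 1
  0+0 = 0
  0+0 = 0
  1+1 = 0 carry 1
  1+0+1 = 0 carry 1
  0+1+1 = 0 carry 1
  0+0+1 = 1
  1+1 = 0 carry 1
  1+1+1 = 1 carry 1
  1+1+1 = 1 carry 1
  1+0+1 = 0 carry 1
  1+0+1 = 0 carry 1
  final carry 1

0b1001101000001110100101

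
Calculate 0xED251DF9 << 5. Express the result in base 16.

0x1DA4A3BF20

5 bits is not a whole number of base-16 digits; in binary: 11101101001001010001110111111001 << 5 = 1110110100100101000111011111100100000.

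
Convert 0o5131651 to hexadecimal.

Each octal digit is 3 bits: 5=101 1=001 3=011 1=001 6=110 5=101 1=001.
Group the bits into nibbles: 0001 0100 1011 0011 1010 1001 → 14B3A9.

0x14B3A9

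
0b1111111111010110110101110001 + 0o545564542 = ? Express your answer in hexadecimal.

0b1111111111010110110101110001 = 0xFFD6D71 in hexadecimal.
0o545564542 = 0x596E962 in hexadecimal.
Add column by column in base 16, right to left:
  1+2 = 3
  7+6 = D
  D+9 = 6 carry 1
  6+E+1 = 5 carry 1
  D+6+1 = 4 carry 1
  F+9+1 = 9 carry 1
  F+5+1 = 5 carry 1
  final carry 1

0x159456D3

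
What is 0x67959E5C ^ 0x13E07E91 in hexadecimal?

XOR each hex digit independently (no carries):
  6^1=7, 7^3=4, 9^E=7, 5^0=5, 9^7=E, E^E=0, 5^9=C, C^1=D

0x7475E0CD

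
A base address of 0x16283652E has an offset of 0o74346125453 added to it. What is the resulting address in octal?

0o150607010131

0x16283652E = 0o54240662456 in octal.
Add column by column in base 8, right to left:
  6+3 = 1 carry 1
  5+5+1 = 3 carry 1
  4+4+1 = 1 carry 1
  2+5+1 = 0 carry 1
  6+2+1 = 1 carry 1
  6+1+1 = 0 carry 1
  0+6+1 = 7
  4+4 = 0 carry 1
  2+3+1 = 6
  4+4 = 0 carry 1
  5+7+1 = 5 carry 1
  final carry 1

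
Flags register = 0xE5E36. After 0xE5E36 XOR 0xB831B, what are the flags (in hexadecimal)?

0x5DD2D

XOR each hex digit independently (no carries):
  E^B=5, 5^8=D, E^3=D, 3^1=2, 6^B=D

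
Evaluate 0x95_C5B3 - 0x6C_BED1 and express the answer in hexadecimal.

0x2906E2

Subtract column by column in base 16:
  3-1 → 2
  B-D → E (borrow)
  5-E-1 → 6 (borrow)
  C-B-1 → 0
  5-C → 9 (borrow)
  9-6-1 → 2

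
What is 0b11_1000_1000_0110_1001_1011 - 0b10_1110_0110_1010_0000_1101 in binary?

Subtract column by column in base 2:
  1-1 → 0
  1-0 → 1
  0-1 → 1 (borrow)
  1-1-1 → 1 (borrow)
  1-0-1 → 0
  0-0 → 0
  0-0 → 0
  1-0 → 1
  0-0 → 0
  1-1 → 0
  1-0 → 1
  0-1 → 1 (borrow)
  0-0-1 → 1 (borrow)
  0-1-1 → 0 (borrow)
  0-1-1 → 0 (borrow)
  1-0-1 → 0
  0-0 → 0
  0-1 → 1 (borrow)
  0-1-1 → 0 (borrow)
  1-1-1 → 1 (borrow)
  1-0-1 → 0
  1-1 → 0

0b10100001110010001110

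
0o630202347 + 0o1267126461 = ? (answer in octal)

Add column by column in base 8, right to left:
  7+1 = 0 carry 1
  4+6+1 = 3 carry 1
  3+4+1 = 0 carry 1
  2+6+1 = 1 carry 1
  0+2+1 = 3
  2+1 = 3
  0+7 = 7
  3+6 = 1 carry 1
  6+2+1 = 1 carry 1
  0+1+1 = 2

0o2117331030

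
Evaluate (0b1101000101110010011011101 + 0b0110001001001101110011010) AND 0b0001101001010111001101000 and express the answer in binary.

Add column by column in base 2, right to left:
  1+0 = 1
  0+1 = 1
  1+0 = 1
  1+1 = 0 carry 1
  1+1+1 = 1 carry 1
  0+0+1 = 1
  1+0 = 1
  1+1 = 0 carry 1
  0+1+1 = 0 carry 1
  0+1+1 = 0 carry 1
  1+0+1 = 0 carry 1
  0+1+1 = 0 carry 1
  0+1+1 = 0 carry 1
  1+0+1 = 0 carry 1
  1+0+1 = 0 carry 1
  1+1+1 = 1 carry 1
  0+0+1 = 1
  1+0 = 1
  0+1 = 1
  0+0 = 0
  0+0 = 0
  1+0 = 1
  0+1 = 1
  1+1 = 0 carry 1
  1+0+1 = 0 carry 1
  final carry 1
Sum = 0b10011001111000000001110111; now AND with 0b0001101001010111001101000:
  10011001111000000001110111
& 00001101001010111001101000
= 00001001001000000001100000

0b1001001000000001100000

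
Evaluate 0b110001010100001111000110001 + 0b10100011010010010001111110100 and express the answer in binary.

Add column by column in base 2, right to left:
  1+0 = 1
  0+0 = 0
  0+1 = 1
  0+0 = 0
  1+1 = 0 carry 1
  1+1+1 = 1 carry 1
  0+1+1 = 0 carry 1
  0+1+1 = 0 carry 1
  0+1+1 = 0 carry 1
  1+1+1 = 1 carry 1
  1+0+1 = 0 carry 1
  1+0+1 = 0 carry 1
  1+0+1 = 0 carry 1
  0+1+1 = 0 carry 1
  0+0+1 = 1
  0+0 = 0
  0+1 = 1
  1+0 = 1
  0+0 = 0
  1+1 = 0 carry 1
  0+0+1 = 1
  1+1 = 0 carry 1
  0+1+1 = 0 carry 1
  0+0+1 = 1
  0+0 = 0
  1+0 = 1
  1+1 = 0 carry 1
  0+0+1 = 1
  0+1 = 1

0b11010100100110100001000100101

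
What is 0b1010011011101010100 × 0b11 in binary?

0b11111010010111111100

Multiply each base-2 digit by 3, carrying:
  0×3 = 0 → write 0
  0×3 = 0 → write 0
  1×3 = 3 → write 1 carry 1
  0×3+1 = 1 → write 1
  1×3 = 3 → write 1 carry 1
  0×3+1 = 1 → write 1
  1×3 = 3 → write 1 carry 1
  0×3+1 = 1 → write 1
  1×3 = 3 → write 1 carry 1
  1×3+1 = 4 → write 0 carry 2
  1×3+2 = 5 → write 1 carry 2
  0×3+2 = 2 → write 0 carry 1
  1×3+1 = 4 → write 0 carry 2
  1×3+2 = 5 → write 1 carry 2
  0×3+2 = 2 → write 0 carry 1
  0×3+1 = 1 → write 1
  1×3 = 3 → write 1 carry 1
  0×3+1 = 1 → write 1
  1×3 = 3 → write 1 carry 1
  remaining carry: 1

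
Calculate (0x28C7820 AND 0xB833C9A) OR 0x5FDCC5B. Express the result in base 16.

0x28C7820 AND 0xB833C9A = 0x2803800.
Then OR with 0x5FDCC5B.

0x7FDFC5B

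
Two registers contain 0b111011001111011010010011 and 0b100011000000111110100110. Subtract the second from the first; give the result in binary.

Subtract column by column in base 2:
  1-0 → 1
  1-1 → 0
  0-1 → 1 (borrow)
  0-0-1 → 1 (borrow)
  1-0-1 → 0
  0-1 → 1 (borrow)
  0-0-1 → 1 (borrow)
  1-1-1 → 1 (borrow)
  0-1-1 → 0 (borrow)
  1-1-1 → 1 (borrow)
  1-1-1 → 1 (borrow)
  0-1-1 → 0 (borrow)
  1-0-1 → 0
  1-0 → 1
  1-0 → 1
  1-0 → 1
  0-0 → 0
  0-0 → 0
  1-1 → 0
  1-1 → 0
  0-0 → 0
  1-0 → 1
  1-0 → 1
  1-1 → 0

0b11000001110011011101101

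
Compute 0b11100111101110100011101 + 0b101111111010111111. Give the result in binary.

0b11101101101101111011100

Add column by column in base 2, right to left:
  1+1 = 0 carry 1
  0+1+1 = 0 carry 1
  1+1+1 = 1 carry 1
  1+1+1 = 1 carry 1
  1+1+1 = 1 carry 1
  0+1+1 = 0 carry 1
  0+0+1 = 1
  0+1 = 1
  1+0 = 1
  0+1 = 1
  1+1 = 0 carry 1
  1+1+1 = 1 carry 1
  1+1+1 = 1 carry 1
  0+1+1 = 0 carry 1
  1+1+1 = 1 carry 1
  1+1+1 = 1 carry 1
  1+0+1 = 0 carry 1
  1+1+1 = 1 carry 1
  0+0+1 = 1
  0+0 = 0
  1+0 = 1
  1+0 = 1
  1+0 = 1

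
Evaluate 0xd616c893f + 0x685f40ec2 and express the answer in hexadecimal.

0x13e7609801

Add column by column in base 16, right to left:
  f+2 = 1 carry 1
  3+c+1 = 0 carry 1
  9+e+1 = 8 carry 1
  8+0+1 = 9
  c+4 = 0 carry 1
  6+f+1 = 6 carry 1
  1+5+1 = 7
  6+8 = e
  d+6 = 3 carry 1
  final carry 1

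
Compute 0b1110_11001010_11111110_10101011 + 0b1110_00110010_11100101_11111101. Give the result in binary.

0b11100111111011110010010101000

Add column by column in base 2, right to left:
  1+1 = 0 carry 1
  1+0+1 = 0 carry 1
  0+1+1 = 0 carry 1
  1+1+1 = 1 carry 1
  0+1+1 = 0 carry 1
  1+1+1 = 1 carry 1
  0+1+1 = 0 carry 1
  1+1+1 = 1 carry 1
  0+1+1 = 0 carry 1
  1+0+1 = 0 carry 1
  1+1+1 = 1 carry 1
  1+0+1 = 0 carry 1
  1+0+1 = 0 carry 1
  1+1+1 = 1 carry 1
  1+1+1 = 1 carry 1
  1+1+1 = 1 carry 1
  0+0+1 = 1
  1+1 = 0 carry 1
  0+0+1 = 1
  1+0 = 1
  0+1 = 1
  0+1 = 1
  1+0 = 1
  1+0 = 1
  0+0 = 0
  1+1 = 0 carry 1
  1+1+1 = 1 carry 1
  1+1+1 = 1 carry 1
  final carry 1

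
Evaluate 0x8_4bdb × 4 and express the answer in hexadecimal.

Multiply each base-16 digit by 4, carrying:
  b×4 = 44 → write c carry 2
  d×4+2 = 54 → write 6 carry 3
  b×4+3 = 47 → write f carry 2
  4×4+2 = 18 → write 2 carry 1
  8×4+1 = 33 → write 1 carry 2
  remaining carry: 2

0x212f6c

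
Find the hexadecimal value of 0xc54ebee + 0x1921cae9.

0x2576b6d7

Add column by column in base 16, right to left:
  e+9 = 7 carry 1
  e+e+1 = d carry 1
  b+a+1 = 6 carry 1
  e+c+1 = b carry 1
  4+1+1 = 6
  5+2 = 7
  c+9 = 5 carry 1
  0+1+1 = 2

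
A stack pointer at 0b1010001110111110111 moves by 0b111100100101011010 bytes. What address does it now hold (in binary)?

Add column by column in base 2, right to left:
  1+0 = 1
  1+1 = 0 carry 1
  1+0+1 = 0 carry 1
  0+1+1 = 0 carry 1
  1+1+1 = 1 carry 1
  1+0+1 = 0 carry 1
  1+1+1 = 1 carry 1
  1+0+1 = 0 carry 1
  1+1+1 = 1 carry 1
  0+0+1 = 1
  1+0 = 1
  1+1 = 0 carry 1
  1+0+1 = 0 carry 1
  0+0+1 = 1
  0+1 = 1
  0+1 = 1
  1+1 = 0 carry 1
  0+1+1 = 0 carry 1
  1+0+1 = 0 carry 1
  final carry 1

0b10001110011101010001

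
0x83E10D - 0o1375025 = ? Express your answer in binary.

0b11111011110011011111000

0x83E10D = 0b100000111110000100001101 in binary.
0o1375025 = 0b1011111101000010101 in binary.
Subtract column by column in base 2:
  1-1 → 0
  0-0 → 0
  1-1 → 0
  1-0 → 1
  0-1 → 1 (borrow)
  0-0-1 → 1 (borrow)
  0-0-1 → 1 (borrow)
  0-0-1 → 1 (borrow)
  1-0-1 → 0
  0-1 → 1 (borrow)
  0-0-1 → 1 (borrow)
  0-1-1 → 0 (borrow)
  0-1-1 → 0 (borrow)
  1-1-1 → 1 (borrow)
  1-1-1 → 1 (borrow)
  1-1-1 → 1 (borrow)
  1-1-1 → 1 (borrow)
  1-0-1 → 0
  0-1 → 1 (borrow)
  0-0-1 → 1 (borrow)
  0-0-1 → 1 (borrow)
  0-0-1 → 1 (borrow)
  0-0-1 → 1 (borrow)
  1-0-1 → 0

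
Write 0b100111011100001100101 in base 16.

Group the bits into nibbles: 0001 0011 1011 1000 0110 0101 → 13B865.

0x13B865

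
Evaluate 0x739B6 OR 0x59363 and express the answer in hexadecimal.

0x7BBF7

OR each hex digit independently (no carries):
  7|5=7, 3|9=B, 9|3=B, B|6=F, 6|3=7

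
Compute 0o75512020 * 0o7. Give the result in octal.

0o657406160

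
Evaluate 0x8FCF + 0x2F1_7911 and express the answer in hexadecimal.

0x2F208E0

Add column by column in base 16, right to left:
  F+1 = 0 carry 1
  C+1+1 = E
  F+9 = 8 carry 1
  8+7+1 = 0 carry 1
  0+1+1 = 2
  0+F = F
  0+2 = 2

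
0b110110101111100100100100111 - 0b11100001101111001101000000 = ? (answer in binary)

0b11010100001101010111100111

Subtract column by column in base 2:
  1-0 → 1
  1-0 → 1
  1-0 → 1
  0-0 → 0
  0-0 → 0
  1-0 → 1
  0-1 → 1 (borrow)
  0-0-1 → 1 (borrow)
  1-1-1 → 1 (borrow)
  0-1-1 → 0 (borrow)
  0-0-1 → 1 (borrow)
  1-0-1 → 0
  0-1 → 1 (borrow)
  0-1-1 → 0 (borrow)
  1-1-1 → 1 (borrow)
  1-1-1 → 1 (borrow)
  1-0-1 → 0
  1-1 → 0
  1-1 → 0
  0-0 → 0
  1-0 → 1
  0-0 → 0
  1-0 → 1
  1-1 → 0
  0-1 → 1 (borrow)
  1-1-1 → 1 (borrow)
  1-0-1 → 0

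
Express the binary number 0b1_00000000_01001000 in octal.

Group the bits in threes: 010 000 000 001 001 000 → 200110.

0o200110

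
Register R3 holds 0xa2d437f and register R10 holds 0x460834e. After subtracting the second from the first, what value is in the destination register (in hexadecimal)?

0x5ccc031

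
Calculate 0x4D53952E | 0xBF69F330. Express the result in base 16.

OR each hex digit independently (no carries):
  4|B=F, D|F=F, 5|6=7, 3|9=B, 9|F=F, 5|3=7, 2|3=3, E|0=E

0xFF7BF73E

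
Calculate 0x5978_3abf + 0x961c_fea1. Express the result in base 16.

0xef953960

Add column by column in base 16, right to left:
  f+1 = 0 carry 1
  b+a+1 = 6 carry 1
  a+e+1 = 9 carry 1
  3+f+1 = 3 carry 1
  8+c+1 = 5 carry 1
  7+1+1 = 9
  9+6 = f
  5+9 = e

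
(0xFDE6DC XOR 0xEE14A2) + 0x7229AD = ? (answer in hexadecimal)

0x861C2B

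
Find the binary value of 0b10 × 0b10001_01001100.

Multiply each base-2 digit by 2, carrying:
  0×2 = 0 → write 0
  0×2 = 0 → write 0
  1×2 = 2 → write 0 carry 1
  1×2+1 = 3 → write 1 carry 1
  0×2+1 = 1 → write 1
  0×2 = 0 → write 0
  1×2 = 2 → write 0 carry 1
  0×2+1 = 1 → write 1
  1×2 = 2 → write 0 carry 1
  0×2+1 = 1 → write 1
  0×2 = 0 → write 0
  0×2 = 0 → write 0
  1×2 = 2 → write 0 carry 1
  remaining carry: 1

0b10001010011000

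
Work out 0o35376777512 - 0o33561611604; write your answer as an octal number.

Subtract column by column in base 8:
  2-4 → 6 (borrow)
  1-0-1 → 0
  5-6 → 7 (borrow)
  7-1-1 → 5
  7-1 → 6
  7-6 → 1
  6-1 → 5
  7-6 → 1
  3-5 → 6 (borrow)
  5-3-1 → 1
  3-3 → 0

0o1615165706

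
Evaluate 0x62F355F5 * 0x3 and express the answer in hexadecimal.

0x128DA01DF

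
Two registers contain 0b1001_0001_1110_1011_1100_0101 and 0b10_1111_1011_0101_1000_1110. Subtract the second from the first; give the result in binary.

Subtract column by column in base 2:
  1-0 → 1
  0-1 → 1 (borrow)
  1-1-1 → 1 (borrow)
  0-1-1 → 0 (borrow)
  0-0-1 → 1 (borrow)
  0-0-1 → 1 (borrow)
  1-0-1 → 0
  1-1 → 0
  1-1 → 0
  1-0 → 1
  0-1 → 1 (borrow)
  1-0-1 → 0
  0-1 → 1 (borrow)
  1-1-1 → 1 (borrow)
  1-0-1 → 0
  1-1 → 0
  1-1 → 0
  0-1 → 1 (borrow)
  0-1-1 → 0 (borrow)
  0-1-1 → 0 (borrow)
  1-0-1 → 0
  0-1 → 1 (borrow)
  0-0-1 → 1 (borrow)
  1-0-1 → 0

0b11000100011011000110111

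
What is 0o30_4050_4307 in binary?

Each octal digit is 3 bits: 3=011 0=000 4=100 0=000 5=101 0=000 4=100 3=011 0=000 7=111.

0b11000100000101000100011000111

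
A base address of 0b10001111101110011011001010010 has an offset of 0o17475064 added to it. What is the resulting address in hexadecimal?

0x1235B086

0b10001111101110011011001010010 = 0x11F73652 in hexadecimal.
0o17475064 = 0x3E7A34 in hexadecimal.
Add column by column in base 16, right to left:
  2+4 = 6
  5+3 = 8
  6+A = 0 carry 1
  3+7+1 = B
  7+E = 5 carry 1
  F+3+1 = 3 carry 1
  1+0+1 = 2
  1+0 = 1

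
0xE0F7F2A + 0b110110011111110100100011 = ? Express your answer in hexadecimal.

0b110110011111110100100011 = 0xD9FD23 in hexadecimal.
Add column by column in base 16, right to left:
  A+3 = D
  2+2 = 4
  F+D = C carry 1
  7+F+1 = 7 carry 1
  F+9+1 = 9 carry 1
  0+D+1 = E
  E+0 = E

0xEE97C4D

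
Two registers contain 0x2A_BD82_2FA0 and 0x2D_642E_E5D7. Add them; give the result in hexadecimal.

0x5821B11577

Add column by column in base 16, right to left:
  0+7 = 7
  A+D = 7 carry 1
  F+5+1 = 5 carry 1
  2+E+1 = 1 carry 1
  2+E+1 = 1 carry 1
  8+2+1 = B
  D+4 = 1 carry 1
  B+6+1 = 2 carry 1
  A+D+1 = 8 carry 1
  2+2+1 = 5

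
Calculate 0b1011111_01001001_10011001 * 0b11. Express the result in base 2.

Multiply each base-2 digit by 3, carrying:
  1×3 = 3 → write 1 carry 1
  0×3+1 = 1 → write 1
  0×3 = 0 → write 0
  1×3 = 3 → write 1 carry 1
  1×3+1 = 4 → write 0 carry 2
  0×3+2 = 2 → write 0 carry 1
  0×3+1 = 1 → write 1
  1×3 = 3 → write 1 carry 1
  1×3+1 = 4 → write 0 carry 2
  0×3+2 = 2 → write 0 carry 1
  0×3+1 = 1 → write 1
  1×3 = 3 → write 1 carry 1
  0×3+1 = 1 → write 1
  0×3 = 0 → write 0
  1×3 = 3 → write 1 carry 1
  0×3+1 = 1 → write 1
  1×3 = 3 → write 1 carry 1
  1×3+1 = 4 → write 0 carry 2
  1×3+2 = 5 → write 1 carry 2
  1×3+2 = 5 → write 1 carry 2
  1×3+2 = 5 → write 1 carry 2
  0×3+2 = 2 → write 0 carry 1
  1×3+1 = 4 → write 0 carry 2
  remaining carry: 10

0b1000111011101110011001011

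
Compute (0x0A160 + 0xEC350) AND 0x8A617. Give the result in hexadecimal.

0x82410

Add column by column in base 16, right to left:
  0+0 = 0
  6+5 = B
  1+3 = 4
  A+C = 6 carry 1
  0+E+1 = F
Sum = 0xF64B0; now AND with 0x8A617:
  F&8=8, 6&A=2, 4&6=4, B&1=1, 0&7=0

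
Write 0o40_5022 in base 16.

0x20A12

Each octal digit is 3 bits: 4=100 0=000 5=101 0=000 2=010 2=010.
Group the bits into nibbles: 0010 0000 1010 0001 0010 → 20A12.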